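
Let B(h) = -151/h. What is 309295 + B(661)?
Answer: 204443844/661 ≈ 3.0930e+5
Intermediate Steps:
309295 + B(661) = 309295 - 151/661 = 204443844/661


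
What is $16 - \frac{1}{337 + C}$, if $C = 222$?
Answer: $\frac{8943}{559} \approx 15.998$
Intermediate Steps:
$16 - \frac{1}{337 + C} = 16 - \frac{1}{337 + 222} = 16 - \frac{1}{559} = \frac{8943}{559}$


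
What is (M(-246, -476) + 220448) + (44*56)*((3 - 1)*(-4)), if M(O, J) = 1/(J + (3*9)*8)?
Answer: 52191359/260 ≈ 2.0074e+5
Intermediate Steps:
M(O, J) = 1/(216 + J) (M(O, J) = 1/(J + 27*8) = 1/(J + 216) = 1/(216 + J))
(M(-246, -476) + 220448) + (44*56)*((3 - 1)*(-4)) = (1/(216 - 476) + 220448) + (44*56)*((3 - 1)*(-4)) = (1/(-260) + 220448) + 2464*(2*(-4)) = (-1/260 + 220448) + 2464*(-8) = 57316479/260 - 19712 = 52191359/260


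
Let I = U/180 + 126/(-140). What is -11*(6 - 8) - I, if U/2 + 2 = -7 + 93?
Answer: 659/30 ≈ 21.967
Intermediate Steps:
U = 168 (U = -4 + 2*(-7 + 93) = -4 + 2*86 = -4 + 172 = 168)
I = 1/30 (I = 168/180 + 126/(-140) = 168*(1/180) + 126*(-1/140) = 14/15 - 9/10 = 1/30 ≈ 0.033333)
-11*(6 - 8) - I = -11*(6 - 8) - 1*1/30 = -11*(-2) - 1/30 = 22 - 1/30 = 659/30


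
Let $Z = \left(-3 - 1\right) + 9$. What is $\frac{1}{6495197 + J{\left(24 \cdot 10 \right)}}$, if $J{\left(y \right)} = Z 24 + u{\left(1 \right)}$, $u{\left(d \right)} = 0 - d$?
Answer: $\frac{1}{6495316} \approx 1.5396 \cdot 10^{-7}$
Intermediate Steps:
$Z = 5$ ($Z = -4 + 9 = 5$)
$u{\left(d \right)} = - d$
$J{\left(y \right)} = 119$ ($J{\left(y \right)} = 5 \cdot 24 - 1 = 120 - 1 = 119$)
$\frac{1}{6495197 + J{\left(24 \cdot 10 \right)}} = \frac{1}{6495197 + 119} = \frac{1}{6495316}$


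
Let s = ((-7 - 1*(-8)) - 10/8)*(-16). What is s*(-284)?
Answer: -1136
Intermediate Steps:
s = 4 (s = ((-7 + 8) - 10*1/8)*(-16) = (1 - 5/4)*(-16) = -1/4*(-16) = 4)
s*(-284) = 4*(-284) = -1136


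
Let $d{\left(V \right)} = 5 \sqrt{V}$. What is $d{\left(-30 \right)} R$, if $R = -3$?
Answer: $- 15 i \sqrt{30} \approx - 82.158 i$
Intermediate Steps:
$d{\left(-30 \right)} R = 5 \sqrt{-30} \left(-3\right) = 5 i \sqrt{30} \left(-3\right) = - 15 i \sqrt{30}$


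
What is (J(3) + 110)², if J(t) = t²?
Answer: 14161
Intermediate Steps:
(J(3) + 110)² = (3² + 110)² = (9 + 110)² = 119² = 14161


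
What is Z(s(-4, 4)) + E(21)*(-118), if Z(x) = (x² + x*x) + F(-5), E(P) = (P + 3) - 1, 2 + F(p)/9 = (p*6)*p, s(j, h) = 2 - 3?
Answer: -1380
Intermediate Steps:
s(j, h) = -1
F(p) = -18 + 54*p² (F(p) = -18 + 9*((p*6)*p) = -18 + 9*((6*p)*p) = -18 + 9*(6*p²) = -18 + 54*p²)
E(P) = 2 + P (E(P) = (3 + P) - 1 = 2 + P)
Z(x) = 1332 + 2*x² (Z(x) = (x² + x*x) + (-18 + 54*(-5)²) = (x² + x²) + (-18 + 54*25) = 2*x² + (-18 + 1350) = 2*x² + 1332 = 1332 + 2*x²)
Z(s(-4, 4)) + E(21)*(-118) = (1332 + 2*(-1)²) + (2 + 21)*(-118) = (1332 + 2*1) + 23*(-118) = (1332 + 2) - 2714 = 1334 - 2714 = -1380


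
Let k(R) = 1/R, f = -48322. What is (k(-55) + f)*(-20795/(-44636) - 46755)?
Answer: 1109294225800747/490996 ≈ 2.2593e+9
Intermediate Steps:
(k(-55) + f)*(-20795/(-44636) - 46755) = (1/(-55) - 48322)*(-20795/(-44636) - 46755) = (-1/55 - 48322)*(-20795*(-1/44636) - 46755) = -2657711*(20795/44636 - 46755)/55 = -2657711/55*(-2086935385/44636) = 1109294225800747/490996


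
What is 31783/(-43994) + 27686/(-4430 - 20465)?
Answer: -2009255669/1095230630 ≈ -1.8346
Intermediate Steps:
31783/(-43994) + 27686/(-4430 - 20465) = 31783*(-1/43994) + 27686/(-24895) = -31783/43994 + 27686*(-1/24895) = -31783/43994 - 27686/24895 = -2009255669/1095230630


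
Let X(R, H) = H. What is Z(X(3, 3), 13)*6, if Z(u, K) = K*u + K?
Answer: 312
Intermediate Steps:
Z(u, K) = K + K*u
Z(X(3, 3), 13)*6 = (13*(1 + 3))*6 = (13*4)*6 = 52*6 = 312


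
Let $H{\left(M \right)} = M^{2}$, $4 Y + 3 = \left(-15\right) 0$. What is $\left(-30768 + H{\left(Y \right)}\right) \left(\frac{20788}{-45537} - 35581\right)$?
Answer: $\frac{265875422109005}{242864} \approx 1.0948 \cdot 10^{9}$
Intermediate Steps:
$Y = - \frac{3}{4}$ ($Y = - \frac{3}{4} + \frac{\left(-15\right) 0}{4} = - \frac{3}{4} + \frac{1}{4} \cdot 0 = - \frac{3}{4} + 0 = - \frac{3}{4} \approx -0.75$)
$\left(-30768 + H{\left(Y \right)}\right) \left(\frac{20788}{-45537} - 35581\right) = \left(-30768 + \left(- \frac{3}{4}\right)^{2}\right) \left(\frac{20788}{-45537} - 35581\right) = \left(-30768 + \frac{9}{16}\right) \left(20788 \left(- \frac{1}{45537}\right) - 35581\right) = - \frac{492279 \left(- \frac{20788}{45537} - 35581\right)}{16} = \left(- \frac{492279}{16}\right) \left(- \frac{1620272785}{45537}\right) = \frac{265875422109005}{242864}$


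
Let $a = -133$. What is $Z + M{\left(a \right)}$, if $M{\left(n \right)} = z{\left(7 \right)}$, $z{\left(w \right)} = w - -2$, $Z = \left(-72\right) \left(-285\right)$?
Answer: $20529$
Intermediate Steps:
$Z = 20520$
$z{\left(w \right)} = 2 + w$ ($z{\left(w \right)} = w + 2 = 2 + w$)
$M{\left(n \right)} = 9$ ($M{\left(n \right)} = 2 + 7 = 9$)
$Z + M{\left(a \right)} = 20520 + 9 = 20529$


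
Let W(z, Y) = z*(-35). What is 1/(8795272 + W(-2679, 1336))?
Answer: 1/8889037 ≈ 1.1250e-7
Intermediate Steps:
W(z, Y) = -35*z
1/(8795272 + W(-2679, 1336)) = 1/(8795272 - 35*(-2679)) = 1/(8795272 + 93765) = 1/8889037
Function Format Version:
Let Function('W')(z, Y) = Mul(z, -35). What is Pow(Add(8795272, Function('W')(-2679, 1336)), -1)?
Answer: Rational(1, 8889037) ≈ 1.1250e-7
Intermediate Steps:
Function('W')(z, Y) = Mul(-35, z)
Pow(Add(8795272, Function('W')(-2679, 1336)), -1) = Pow(Add(8795272, Mul(-35, -2679)), -1) = Pow(Add(8795272, 93765), -1) = Pow(8889037, -1) = Rational(1, 8889037)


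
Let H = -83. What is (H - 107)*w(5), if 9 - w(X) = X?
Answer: -760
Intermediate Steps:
w(X) = 9 - X
(H - 107)*w(5) = (-83 - 107)*(9 - 1*5) = -190*(9 - 5) = -190*4 = -760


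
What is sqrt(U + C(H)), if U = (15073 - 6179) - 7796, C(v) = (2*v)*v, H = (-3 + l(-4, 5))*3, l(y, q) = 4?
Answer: 6*sqrt(31) ≈ 33.407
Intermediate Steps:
H = 3 (H = (-3 + 4)*3 = 1*3 = 3)
C(v) = 2*v**2
U = 1098 (U = 8894 - 7796 = 1098)
sqrt(U + C(H)) = sqrt(1098 + 2*3**2) = sqrt(1098 + 2*9) = sqrt(1098 + 18) = sqrt(1116) = 6*sqrt(31)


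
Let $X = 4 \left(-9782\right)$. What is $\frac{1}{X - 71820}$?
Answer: $- \frac{1}{110948} \approx -9.0132 \cdot 10^{-6}$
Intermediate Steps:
$X = -39128$
$\frac{1}{X - 71820} = \frac{1}{-39128 - 71820} = \frac{1}{-110948} = - \frac{1}{110948}$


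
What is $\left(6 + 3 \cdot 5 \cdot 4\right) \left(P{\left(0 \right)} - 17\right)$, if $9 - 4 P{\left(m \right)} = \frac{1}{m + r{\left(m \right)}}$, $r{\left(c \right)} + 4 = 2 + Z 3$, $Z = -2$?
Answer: $- \frac{15543}{16} \approx -971.44$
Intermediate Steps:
$r{\left(c \right)} = -8$ ($r{\left(c \right)} = -4 + \left(2 - 6\right) = -4 - 4 = -8$)
$P{\left(m \right)} = \frac{9}{4} - \frac{1}{4 \left(-8 + m\right)}$ ($P{\left(m \right)} = \frac{9}{4} - \frac{1}{4 \left(m - 8\right)} = \frac{9}{4} - \frac{1}{4 \left(-8 + m\right)}$)
$\left(6 + 3 \cdot 5 \cdot 4\right) \left(P{\left(0 \right)} - 17\right) = \left(6 + 3 \cdot 5 \cdot 4\right) \left(\frac{-73 + 9 \cdot 0}{4 \left(-8 + 0\right)} - 17\right) = \left(6 + 15 \cdot 4\right) \left(\frac{-73 + 0}{4 \left(-8\right)} - 17\right) = \left(6 + 60\right) \left(\frac{1}{4} \left(- \frac{1}{8}\right) \left(-73\right) - 17\right) = 66 \left(\frac{73}{32} - 17\right) = 66 \left(- \frac{471}{32}\right) = - \frac{15543}{16}$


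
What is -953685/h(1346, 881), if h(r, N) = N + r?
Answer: -953685/2227 ≈ -428.24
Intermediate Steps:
-953685/h(1346, 881) = -953685/(881 + 1346) = -953685/2227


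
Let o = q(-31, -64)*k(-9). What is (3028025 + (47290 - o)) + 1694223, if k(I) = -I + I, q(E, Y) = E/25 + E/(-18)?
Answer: 4769538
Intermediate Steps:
q(E, Y) = -7*E/450 (q(E, Y) = E*(1/25) + E*(-1/18) = E/25 - E/18 = -7*E/450)
k(I) = 0
o = 0 (o = -7/450*(-31)*0 = (217/450)*0 = 0)
(3028025 + (47290 - o)) + 1694223 = (3028025 + (47290 - 1*0)) + 1694223 = (3028025 + (47290 + 0)) + 1694223 = (3028025 + 47290) + 1694223 = 3075315 + 1694223 = 4769538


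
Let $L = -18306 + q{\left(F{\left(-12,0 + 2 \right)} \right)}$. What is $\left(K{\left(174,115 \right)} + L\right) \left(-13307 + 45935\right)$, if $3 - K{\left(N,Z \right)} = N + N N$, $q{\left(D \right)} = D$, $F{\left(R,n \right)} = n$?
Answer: $-1590647628$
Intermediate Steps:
$L = -18304$ ($L = -18306 + \left(0 + 2\right) = -18306 + 2 = -18304$)
$K{\left(N,Z \right)} = 3 - N - N^{2}$ ($K{\left(N,Z \right)} = 3 - \left(N + N N\right) = 3 - \left(N + N^{2}\right) = 3 - N - N^{2}$)
$\left(K{\left(174,115 \right)} + L\right) \left(-13307 + 45935\right) = \left(\left(3 - 174 - 174^{2}\right) - 18304\right) \left(-13307 + 45935\right) = \left(\left(3 - 174 - 30276\right) - 18304\right) 32628 = \left(-30447 - 18304\right) 32628 = \left(-48751\right) 32628 = -1590647628$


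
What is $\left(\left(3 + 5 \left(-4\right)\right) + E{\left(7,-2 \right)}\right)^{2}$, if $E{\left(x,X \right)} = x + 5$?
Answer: $25$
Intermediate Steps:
$E{\left(x,X \right)} = 5 + x$
$\left(\left(3 + 5 \left(-4\right)\right) + E{\left(7,-2 \right)}\right)^{2} = \left(\left(3 + 5 \left(-4\right)\right) + \left(5 + 7\right)\right)^{2} = \left(\left(3 - 20\right) + 12\right)^{2} = \left(-17 + 12\right)^{2} = \left(-5\right)^{2} = 25$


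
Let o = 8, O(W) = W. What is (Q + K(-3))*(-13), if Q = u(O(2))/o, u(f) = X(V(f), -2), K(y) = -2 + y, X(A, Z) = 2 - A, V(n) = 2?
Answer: 65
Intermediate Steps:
u(f) = 0 (u(f) = 2 - 1*2 = 2 - 2 = 0)
Q = 0 (Q = 0/8 = 0*(⅛) = 0)
(Q + K(-3))*(-13) = (0 + (-2 - 3))*(-13) = (0 - 5)*(-13) = -5*(-13) = 65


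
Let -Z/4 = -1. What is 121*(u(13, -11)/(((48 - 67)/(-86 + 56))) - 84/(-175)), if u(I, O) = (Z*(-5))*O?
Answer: 19992588/475 ≈ 42090.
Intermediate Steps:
Z = 4 (Z = -4*(-1) = 4)
u(I, O) = -20*O (u(I, O) = (4*(-5))*O = -20*O)
121*(u(13, -11)/(((48 - 67)/(-86 + 56))) - 84/(-175)) = 121*((-20*(-11))/(((48 - 67)/(-86 + 56))) - 84/(-175)) = 121*(220/((-19/(-30))) - 84*(-1/175)) = 121*(220/((-19*(-1/30))) + 12/25) = 121*(220/(19/30) + 12/25) = 121*(220*(30/19) + 12/25) = 121*(6600/19 + 12/25) = 121*(165228/475) = 19992588/475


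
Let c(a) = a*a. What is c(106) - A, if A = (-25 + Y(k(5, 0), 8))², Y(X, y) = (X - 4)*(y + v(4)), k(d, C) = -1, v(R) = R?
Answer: 4011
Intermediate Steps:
c(a) = a²
Y(X, y) = (-4 + X)*(4 + y) (Y(X, y) = (X - 4)*(y + 4) = (-4 + X)*(4 + y))
A = 7225 (A = (-25 + (-16 - 4*8 + 4*(-1) - 1*8))² = (-25 + (-16 - 32 - 4 - 8))² = (-25 - 60)² = (-85)² = 7225)
c(106) - A = 106² - 1*7225 = 11236 - 7225 = 4011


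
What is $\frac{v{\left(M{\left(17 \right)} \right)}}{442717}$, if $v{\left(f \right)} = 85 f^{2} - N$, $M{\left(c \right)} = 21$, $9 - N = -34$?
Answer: $\frac{37442}{442717} \approx 0.084573$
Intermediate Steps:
$N = 43$ ($N = 9 - -34 = 9 + 34 = 43$)
$v{\left(f \right)} = -43 + 85 f^{2}$ ($v{\left(f \right)} = 85 f^{2} - 43 = -43 + 85 f^{2}$)
$\frac{v{\left(M{\left(17 \right)} \right)}}{442717} = \frac{-43 + 85 \cdot 21^{2}}{442717} = \left(-43 + 85 \cdot 441\right) \frac{1}{442717} = \left(-43 + 37485\right) \frac{1}{442717} = 37442 \cdot \frac{1}{442717} = \frac{37442}{442717}$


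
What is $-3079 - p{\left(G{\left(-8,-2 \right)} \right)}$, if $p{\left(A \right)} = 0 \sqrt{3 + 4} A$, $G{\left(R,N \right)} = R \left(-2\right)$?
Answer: $-3079$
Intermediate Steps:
$G{\left(R,N \right)} = - 2 R$
$p{\left(A \right)} = 0$ ($p{\left(A \right)} = 0 \sqrt{7} A = 0 A = 0$)
$-3079 - p{\left(G{\left(-8,-2 \right)} \right)} = -3079 - 0 = -3079 + 0 = -3079$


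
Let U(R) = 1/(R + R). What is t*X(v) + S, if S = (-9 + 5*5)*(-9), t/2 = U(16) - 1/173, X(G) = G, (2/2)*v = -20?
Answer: -100353/692 ≈ -145.02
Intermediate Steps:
v = -20
U(R) = 1/(2*R)
t = 141/2768 (t = 2*((½)/16 - 1/173) = 2*((½)*(1/16) - 1*1/173) = 2*(1/32 - 1/173) = 2*(141/5536) = 141/2768 ≈ 0.050939)
S = -144 (S = (-9 + 25)*(-9) = 16*(-9) = -144)
t*X(v) + S = (141/2768)*(-20) - 144 = -705/692 - 144 = -100353/692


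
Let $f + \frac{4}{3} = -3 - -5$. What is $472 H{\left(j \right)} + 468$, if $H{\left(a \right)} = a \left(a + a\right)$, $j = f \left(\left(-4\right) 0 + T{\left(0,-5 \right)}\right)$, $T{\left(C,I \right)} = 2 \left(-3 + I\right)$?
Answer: $\frac{970868}{9} \approx 1.0787 \cdot 10^{5}$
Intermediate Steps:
$f = \frac{2}{3}$ ($f = - \frac{4}{3} - -2 = - \frac{4}{3} + \left(-3 + 5\right) = - \frac{4}{3} + 2 = \frac{2}{3} \approx 0.66667$)
$T{\left(C,I \right)} = -6 + 2 I$
$j = - \frac{32}{3}$ ($j = \frac{2 \left(\left(-4\right) 0 + \left(-6 + 2 \left(-5\right)\right)\right)}{3} = \frac{2 \left(0 - 16\right)}{3} = \frac{2}{3} \left(-16\right) = - \frac{32}{3} \approx -10.667$)
$H{\left(a \right)} = 2 a^{2}$ ($H{\left(a \right)} = a 2 a = 2 a^{2}$)
$472 H{\left(j \right)} + 468 = 472 \cdot 2 \left(- \frac{32}{3}\right)^{2} + 468 = 472 \cdot 2 \cdot \frac{1024}{9} + 468 = 472 \cdot \frac{2048}{9} + 468 = \frac{966656}{9} + 468 = \frac{970868}{9}$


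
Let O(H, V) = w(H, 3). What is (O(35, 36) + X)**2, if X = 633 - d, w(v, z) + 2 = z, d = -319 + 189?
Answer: 583696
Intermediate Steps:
d = -130
w(v, z) = -2 + z
X = 763 (X = 633 - 1*(-130) = 633 + 130 = 763)
O(H, V) = 1 (O(H, V) = -2 + 3 = 1)
(O(35, 36) + X)**2 = (1 + 763)**2 = 764**2 = 583696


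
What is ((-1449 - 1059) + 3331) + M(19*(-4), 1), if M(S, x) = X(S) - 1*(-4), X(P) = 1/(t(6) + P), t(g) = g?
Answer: 57889/70 ≈ 826.99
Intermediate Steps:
X(P) = 1/(6 + P)
M(S, x) = 4 + 1/(6 + S) (M(S, x) = 1/(6 + S) - 1*(-4) = 1/(6 + S) + 4 = 4 + 1/(6 + S))
((-1449 - 1059) + 3331) + M(19*(-4), 1) = ((-1449 - 1059) + 3331) + (25 + 4*(19*(-4)))/(6 + 19*(-4)) = (-2508 + 3331) + (25 + 4*(-76))/(6 - 76) = 823 + (25 - 304)/(-70) = 823 - 1/70*(-279) = 823 + 279/70 = 57889/70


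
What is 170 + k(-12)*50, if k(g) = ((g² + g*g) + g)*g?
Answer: -165430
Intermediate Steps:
k(g) = g*(g + 2*g²) (k(g) = ((g² + g²) + g)*g = (2*g² + g)*g = (g + 2*g²)*g = g*(g + 2*g²))
170 + k(-12)*50 = 170 + ((-12)²*(1 + 2*(-12)))*50 = 170 + (144*(1 - 24))*50 = 170 + (144*(-23))*50 = 170 - 3312*50 = 170 - 165600 = -165430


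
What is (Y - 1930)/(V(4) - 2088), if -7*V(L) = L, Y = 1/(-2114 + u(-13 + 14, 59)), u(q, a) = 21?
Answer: 4039491/4371380 ≈ 0.92408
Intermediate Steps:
Y = -1/2093 (Y = 1/(-2114 + 21) = 1/(-2093) = -1/2093 ≈ -0.00047778)
V(L) = -L/7
(Y - 1930)/(V(4) - 2088) = (-1/2093 - 1930)/(-⅐*4 - 2088) = -4039491/(2093*(-4/7 - 2088)) = -4039491/(2093*(-14620/7)) = -4039491/2093*(-7/14620) = 4039491/4371380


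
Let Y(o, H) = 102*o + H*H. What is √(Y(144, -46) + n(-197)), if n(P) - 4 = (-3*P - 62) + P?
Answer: 2*√4285 ≈ 130.92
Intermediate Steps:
Y(o, H) = H² + 102*o (Y(o, H) = 102*o + H² = H² + 102*o)
n(P) = -58 - 2*P (n(P) = 4 + ((-3*P - 62) + P) = 4 + ((-62 - 3*P) + P) = 4 + (-62 - 2*P) = -58 - 2*P)
√(Y(144, -46) + n(-197)) = √(((-46)² + 102*144) + (-58 - 2*(-197))) = √((2116 + 14688) + (-58 + 394)) = √(16804 + 336) = √17140 = 2*√4285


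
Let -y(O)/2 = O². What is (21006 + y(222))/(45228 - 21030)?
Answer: -12927/4033 ≈ -3.2053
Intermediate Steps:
y(O) = -2*O²
(21006 + y(222))/(45228 - 21030) = (21006 - 2*222²)/(45228 - 21030) = (21006 - 2*49284)/24198 = (21006 - 98568)*(1/24198) = -77562*1/24198 = -12927/4033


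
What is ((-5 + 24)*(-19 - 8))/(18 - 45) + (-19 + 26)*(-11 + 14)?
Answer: 40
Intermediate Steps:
((-5 + 24)*(-19 - 8))/(18 - 45) + (-19 + 26)*(-11 + 14) = (19*(-27))/(-27) + 7*3 = -513*(-1/27) + 21 = 19 + 21 = 40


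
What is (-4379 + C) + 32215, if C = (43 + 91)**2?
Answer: 45792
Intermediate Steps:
C = 17956 (C = 134**2 = 17956)
(-4379 + C) + 32215 = (-4379 + 17956) + 32215 = 13577 + 32215 = 45792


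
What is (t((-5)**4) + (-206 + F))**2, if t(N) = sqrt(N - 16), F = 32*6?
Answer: (14 - sqrt(609))**2 ≈ 114.02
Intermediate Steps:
F = 192
t(N) = sqrt(-16 + N)
(t((-5)**4) + (-206 + F))**2 = (sqrt(-16 + (-5)**4) + (-206 + 192))**2 = (sqrt(-16 + 625) - 14)**2 = (sqrt(609) - 14)**2 = (-14 + sqrt(609))**2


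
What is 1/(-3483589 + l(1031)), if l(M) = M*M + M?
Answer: -1/2419597 ≈ -4.1329e-7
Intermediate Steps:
l(M) = M + M² (l(M) = M² + M = M + M²)
1/(-3483589 + l(1031)) = 1/(-3483589 + 1031*(1 + 1031)) = 1/(-3483589 + 1031*1032) = 1/(-3483589 + 1063992) = 1/(-2419597) = -1/2419597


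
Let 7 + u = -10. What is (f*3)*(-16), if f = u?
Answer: 816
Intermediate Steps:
u = -17 (u = -7 - 10 = -17)
f = -17
(f*3)*(-16) = -17*3*(-16) = -51*(-16) = 816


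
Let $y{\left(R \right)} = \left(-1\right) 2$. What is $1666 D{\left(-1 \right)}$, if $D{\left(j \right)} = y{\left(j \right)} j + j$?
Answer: $1666$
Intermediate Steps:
$y{\left(R \right)} = -2$
$D{\left(j \right)} = - j$ ($D{\left(j \right)} = - 2 j + j = - j$)
$1666 D{\left(-1 \right)} = 1666 \left(\left(-1\right) \left(-1\right)\right) = 1666 \cdot 1 = 1666$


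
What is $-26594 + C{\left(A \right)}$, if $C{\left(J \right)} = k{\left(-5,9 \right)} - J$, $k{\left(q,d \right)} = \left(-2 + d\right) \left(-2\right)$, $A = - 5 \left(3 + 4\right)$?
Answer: $-26573$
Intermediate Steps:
$A = -35$ ($A = \left(-5\right) 7 = -35$)
$k{\left(q,d \right)} = 4 - 2 d$
$C{\left(J \right)} = -14 - J$ ($C{\left(J \right)} = \left(4 - 18\right) - J = -14 - J$)
$-26594 + C{\left(A \right)} = -26594 - -21 = -26594 + \left(-14 + 35\right) = -26594 + 21 = -26573$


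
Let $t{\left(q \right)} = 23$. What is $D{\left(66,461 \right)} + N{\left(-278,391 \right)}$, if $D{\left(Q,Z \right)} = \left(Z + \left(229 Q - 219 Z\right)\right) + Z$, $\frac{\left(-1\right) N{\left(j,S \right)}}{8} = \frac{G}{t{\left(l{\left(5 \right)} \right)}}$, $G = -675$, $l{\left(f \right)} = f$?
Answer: $- \frac{1947829}{23} \approx -84688.0$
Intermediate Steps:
$N{\left(j,S \right)} = \frac{5400}{23}$ ($N{\left(j,S \right)} = - 8 \left(- \frac{675}{23}\right) = - 8 \left(\left(-675\right) \frac{1}{23}\right) = \left(-8\right) \left(- \frac{675}{23}\right) = \frac{5400}{23}$)
$D{\left(Q,Z \right)} = - 217 Z + 229 Q$ ($D{\left(Q,Z \right)} = \left(Z + \left(- 219 Z + 229 Q\right)\right) + Z = \left(- 218 Z + 229 Q\right) + Z = - 217 Z + 229 Q$)
$D{\left(66,461 \right)} + N{\left(-278,391 \right)} = \left(\left(-217\right) 461 + 229 \cdot 66\right) + \frac{5400}{23} = \left(-100037 + 15114\right) + \frac{5400}{23} = -84923 + \frac{5400}{23} = - \frac{1947829}{23}$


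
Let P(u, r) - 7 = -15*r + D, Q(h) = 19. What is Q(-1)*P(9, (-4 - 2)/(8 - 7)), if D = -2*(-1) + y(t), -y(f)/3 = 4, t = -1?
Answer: 1653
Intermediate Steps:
y(f) = -12 (y(f) = -3*4 = -12)
D = -10 (D = -2*(-1) - 12 = 2 - 12 = -10)
P(u, r) = -3 - 15*r (P(u, r) = 7 + (-15*r - 10) = 7 + (-10 - 15*r) = -3 - 15*r)
Q(-1)*P(9, (-4 - 2)/(8 - 7)) = 19*(-3 - 15*(-4 - 2)/(8 - 7)) = 19*(-3 - (-90)/1) = 19*(-3 - (-90)) = 19*(-3 - 15*(-6)) = 19*(-3 + 90) = 19*87 = 1653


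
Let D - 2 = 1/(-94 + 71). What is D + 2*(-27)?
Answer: -1197/23 ≈ -52.043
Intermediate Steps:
D = 45/23 (D = 2 + 1/(-94 + 71) = 2 + 1/(-23) = 2 - 1/23 = 45/23 ≈ 1.9565)
D + 2*(-27) = 45/23 + 2*(-27) = 45/23 - 54 = -1197/23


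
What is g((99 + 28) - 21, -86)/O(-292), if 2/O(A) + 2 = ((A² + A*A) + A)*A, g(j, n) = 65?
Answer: -1615539705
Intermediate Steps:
O(A) = 2/(-2 + A*(A + 2*A²)) (O(A) = 2/(-2 + ((A² + A*A) + A)*A) = 2/(-2 + ((A² + A²) + A)*A) = 2/(-2 + (2*A² + A)*A) = 2/(-2 + (A + 2*A²)*A) = 2/(-2 + A*(A + 2*A²)))
g((99 + 28) - 21, -86)/O(-292) = 65/((2/(-2 + (-292)² + 2*(-292)³))) = 65/((2/(-2 + 85264 + 2*(-24897088)))) = 65/((2/(-2 + 85264 - 49794176))) = 65/((2/(-49708914))) = 65/((2*(-1/49708914))) = 65/(-1/24854457) = 65*(-24854457) = -1615539705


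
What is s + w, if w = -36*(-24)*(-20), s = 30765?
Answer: 13485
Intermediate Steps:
w = -17280 (w = 864*(-20) = -17280)
s + w = 30765 - 17280 = 13485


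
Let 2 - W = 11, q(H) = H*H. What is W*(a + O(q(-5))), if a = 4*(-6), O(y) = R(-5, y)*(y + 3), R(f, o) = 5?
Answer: -1044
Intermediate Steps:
q(H) = H**2
W = -9 (W = 2 - 1*11 = 2 - 11 = -9)
O(y) = 15 + 5*y (O(y) = 5*(y + 3) = 5*(3 + y) = 15 + 5*y)
a = -24
W*(a + O(q(-5))) = -9*(-24 + (15 + 5*(-5)**2)) = -9*(-24 + (15 + 5*25)) = -9*(-24 + (15 + 125)) = -9*(-24 + 140) = -9*116 = -1044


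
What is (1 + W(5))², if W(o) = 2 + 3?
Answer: 36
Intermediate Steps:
W(o) = 5
(1 + W(5))² = (1 + 5)² = 6² = 36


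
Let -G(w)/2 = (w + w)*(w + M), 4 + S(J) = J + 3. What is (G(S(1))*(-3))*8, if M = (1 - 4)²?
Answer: 0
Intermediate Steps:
M = 9 (M = (-3)² = 9)
S(J) = -1 + J (S(J) = -4 + (J + 3) = -4 + (3 + J) = -1 + J)
G(w) = -4*w*(9 + w) (G(w) = -2*(w + w)*(w + 9) = -2*2*w*(9 + w) = -4*w*(9 + w))
(G(S(1))*(-3))*8 = (-4*(-1 + 1)*(9 + (-1 + 1))*(-3))*8 = (-4*0*(9 + 0)*(-3))*8 = (-4*0*9*(-3))*8 = (0*(-3))*8 = 0*8 = 0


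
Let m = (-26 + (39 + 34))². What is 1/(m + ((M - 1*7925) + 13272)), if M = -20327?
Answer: -1/12771 ≈ -7.8302e-5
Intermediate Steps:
m = 2209 (m = (-26 + 73)² = 47² = 2209)
1/(m + ((M - 1*7925) + 13272)) = 1/(2209 + ((-20327 - 1*7925) + 13272)) = 1/(2209 + ((-20327 - 7925) + 13272)) = 1/(2209 + (-28252 + 13272)) = 1/(2209 - 14980) = 1/(-12771) = -1/12771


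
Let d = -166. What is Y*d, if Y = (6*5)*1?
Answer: -4980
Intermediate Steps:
Y = 30 (Y = 30*1 = 30)
Y*d = 30*(-166) = -4980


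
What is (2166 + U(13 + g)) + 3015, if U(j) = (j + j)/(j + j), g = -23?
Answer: 5182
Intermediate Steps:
U(j) = 1 (U(j) = (2*j)/((2*j)) = (2*j)*(1/(2*j)) = 1)
(2166 + U(13 + g)) + 3015 = (2166 + 1) + 3015 = 2167 + 3015 = 5182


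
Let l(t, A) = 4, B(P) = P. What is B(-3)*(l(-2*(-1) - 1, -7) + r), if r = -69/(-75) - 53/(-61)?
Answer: -26484/1525 ≈ -17.367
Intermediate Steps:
r = 2728/1525 (r = -69*(-1/75) - 53*(-1/61) = 23/25 + 53/61 = 2728/1525 ≈ 1.7889)
B(-3)*(l(-2*(-1) - 1, -7) + r) = -3*(4 + 2728/1525) = -3*8828/1525 = -26484/1525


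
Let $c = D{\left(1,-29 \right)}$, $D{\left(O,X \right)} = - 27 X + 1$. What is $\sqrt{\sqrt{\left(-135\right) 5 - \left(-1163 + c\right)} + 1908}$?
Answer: $\sqrt{1908 + 2 i \sqrt{74}} \approx 43.681 + 0.1969 i$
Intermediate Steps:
$D{\left(O,X \right)} = 1 - 27 X$
$c = 784$ ($c = 1 - -783 = 1 + 783 = 784$)
$\sqrt{\sqrt{\left(-135\right) 5 - \left(-1163 + c\right)} + 1908} = \sqrt{\sqrt{\left(-135\right) 5 + \left(1163 - 784\right)} + 1908} = \sqrt{\sqrt{-675 + \left(1163 - 784\right)} + 1908} = \sqrt{\sqrt{-675 + 379} + 1908} = \sqrt{\sqrt{-296} + 1908} = \sqrt{2 i \sqrt{74} + 1908} = \sqrt{1908 + 2 i \sqrt{74}}$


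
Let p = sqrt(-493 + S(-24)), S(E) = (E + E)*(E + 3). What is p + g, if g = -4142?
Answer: -4142 + sqrt(515) ≈ -4119.3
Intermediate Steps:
S(E) = 2*E*(3 + E) (S(E) = (2*E)*(3 + E) = 2*E*(3 + E))
p = sqrt(515) (p = sqrt(-493 + 2*(-24)*(3 - 24)) = sqrt(-493 + 2*(-24)*(-21)) = sqrt(-493 + 1008) = sqrt(515) ≈ 22.694)
p + g = sqrt(515) - 4142 = -4142 + sqrt(515)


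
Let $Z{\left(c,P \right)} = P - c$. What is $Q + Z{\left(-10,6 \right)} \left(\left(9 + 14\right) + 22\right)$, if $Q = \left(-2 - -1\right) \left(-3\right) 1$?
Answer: $723$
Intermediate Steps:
$Q = 3$ ($Q = \left(-2 + 1\right) \left(-3\right) 1 = \left(-1\right) \left(-3\right) 1 = 3 \cdot 1 = 3$)
$Q + Z{\left(-10,6 \right)} \left(\left(9 + 14\right) + 22\right) = 3 + \left(6 - -10\right) \left(\left(9 + 14\right) + 22\right) = 3 + \left(6 + 10\right) \left(23 + 22\right) = 3 + 16 \cdot 45 = 3 + 720 = 723$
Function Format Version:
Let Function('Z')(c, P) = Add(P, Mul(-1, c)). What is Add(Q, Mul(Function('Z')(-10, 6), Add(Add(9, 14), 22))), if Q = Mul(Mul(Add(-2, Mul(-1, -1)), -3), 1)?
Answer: 723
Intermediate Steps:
Q = 3 (Q = Mul(Mul(Add(-2, 1), -3), 1) = Mul(Mul(-1, -3), 1) = Mul(3, 1) = 3)
Add(Q, Mul(Function('Z')(-10, 6), Add(Add(9, 14), 22))) = Add(3, Mul(Add(6, Mul(-1, -10)), Add(Add(9, 14), 22))) = Add(3, Mul(Add(6, 10), Add(23, 22))) = Add(3, Mul(16, 45)) = Add(3, 720) = 723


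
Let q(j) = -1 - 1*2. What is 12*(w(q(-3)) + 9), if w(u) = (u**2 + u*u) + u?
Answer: 288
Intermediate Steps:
q(j) = -3 (q(j) = -1 - 2 = -3)
w(u) = u + 2*u**2 (w(u) = (u**2 + u**2) + u = 2*u**2 + u = u + 2*u**2)
12*(w(q(-3)) + 9) = 12*(-3*(1 + 2*(-3)) + 9) = 12*(-3*(1 - 6) + 9) = 12*(-3*(-5) + 9) = 12*(15 + 9) = 12*24 = 288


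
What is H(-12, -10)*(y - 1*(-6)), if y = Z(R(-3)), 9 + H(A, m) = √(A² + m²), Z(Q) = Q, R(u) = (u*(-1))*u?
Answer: 27 - 6*√61 ≈ -19.862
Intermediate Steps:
R(u) = -u² (R(u) = (-u)*u = -u²)
H(A, m) = -9 + √(A² + m²)
y = -9 (y = -1*(-3)² = -1*9 = -9)
H(-12, -10)*(y - 1*(-6)) = (-9 + √((-12)² + (-10)²))*(-9 - 1*(-6)) = (-9 + √(144 + 100))*(-9 + 6) = (-9 + √244)*(-3) = (-9 + 2*√61)*(-3) = 27 - 6*√61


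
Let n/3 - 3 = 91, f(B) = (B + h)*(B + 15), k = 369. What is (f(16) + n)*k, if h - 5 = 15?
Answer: 515862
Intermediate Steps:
h = 20 (h = 5 + 15 = 20)
f(B) = (15 + B)*(20 + B) (f(B) = (B + 20)*(B + 15) = (20 + B)*(15 + B) = (15 + B)*(20 + B))
n = 282 (n = 9 + 3*91 = 9 + 273 = 282)
(f(16) + n)*k = ((300 + 16**2 + 35*16) + 282)*369 = ((300 + 256 + 560) + 282)*369 = (1116 + 282)*369 = 1398*369 = 515862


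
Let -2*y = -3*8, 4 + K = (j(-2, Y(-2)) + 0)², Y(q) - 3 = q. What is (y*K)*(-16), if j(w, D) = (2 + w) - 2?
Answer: 0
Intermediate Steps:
Y(q) = 3 + q
j(w, D) = w
K = 0 (K = -4 + (-2 + 0)² = -4 + (-2)² = -4 + 4 = 0)
y = 12 (y = -(-3)*8/2 = -½*(-24) = 12)
(y*K)*(-16) = (12*0)*(-16) = 0*(-16) = 0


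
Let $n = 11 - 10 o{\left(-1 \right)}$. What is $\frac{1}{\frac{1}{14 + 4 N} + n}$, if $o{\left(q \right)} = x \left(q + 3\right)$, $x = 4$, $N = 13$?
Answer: $- \frac{66}{4553} \approx -0.014496$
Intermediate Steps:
$o{\left(q \right)} = 12 + 4 q$ ($o{\left(q \right)} = 4 \left(q + 3\right) = 4 \left(3 + q\right) = 12 + 4 q$)
$n = -69$ ($n = 11 - 10 \left(12 + 4 \left(-1\right)\right) = 11 - 10 \left(12 - 4\right) = 11 - 80 = -69$)
$\frac{1}{\frac{1}{14 + 4 N} + n} = \frac{1}{\frac{1}{14 + 4 \cdot 13} - 69} = \frac{1}{\frac{1}{14 + 52} - 69} = \frac{1}{\frac{1}{66} - 69} = \frac{1}{- \frac{4553}{66}} = - \frac{66}{4553}$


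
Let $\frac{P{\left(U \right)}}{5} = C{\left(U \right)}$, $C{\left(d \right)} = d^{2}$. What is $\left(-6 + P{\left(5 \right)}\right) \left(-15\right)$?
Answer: $-1785$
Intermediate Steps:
$P{\left(U \right)} = 5 U^{2}$
$\left(-6 + P{\left(5 \right)}\right) \left(-15\right) = \left(-6 + 5 \cdot 5^{2}\right) \left(-15\right) = \left(-6 + 5 \cdot 25\right) \left(-15\right) = \left(-6 + 125\right) \left(-15\right) = 119 \left(-15\right) = -1785$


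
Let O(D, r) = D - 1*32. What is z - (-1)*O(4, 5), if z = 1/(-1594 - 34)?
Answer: -45585/1628 ≈ -28.001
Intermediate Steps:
O(D, r) = -32 + D (O(D, r) = D - 32 = -32 + D)
z = -1/1628 (z = 1/(-1628) = -1/1628 ≈ -0.00061425)
z - (-1)*O(4, 5) = -1/1628 - (-1)*(-32 + 4) = -1/1628 - (-1)*(-28) = -1/1628 - 1*28 = -1/1628 - 28 = -45585/1628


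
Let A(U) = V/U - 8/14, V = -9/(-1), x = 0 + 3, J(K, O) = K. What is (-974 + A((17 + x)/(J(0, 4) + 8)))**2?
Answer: 1154912256/1225 ≈ 9.4279e+5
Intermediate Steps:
x = 3
V = 9 (V = -9*(-1) = 9)
A(U) = -4/7 + 9/U (A(U) = 9/U - 8/14 = 9/U - 8*1/14 = 9/U - 4/7 = -4/7 + 9/U)
(-974 + A((17 + x)/(J(0, 4) + 8)))**2 = (-974 + (-4/7 + 9/(((17 + 3)/(0 + 8)))))**2 = (-974 + (-4/7 + 9/((20/8))))**2 = (-974 + (-4/7 + 9/((20*(1/8)))))**2 = (-974 + (-4/7 + 9/(5/2)))**2 = (-974 + (-4/7 + 9*(2/5)))**2 = (-974 + (-4/7 + 18/5))**2 = (-974 + 106/35)**2 = (-33984/35)**2 = 1154912256/1225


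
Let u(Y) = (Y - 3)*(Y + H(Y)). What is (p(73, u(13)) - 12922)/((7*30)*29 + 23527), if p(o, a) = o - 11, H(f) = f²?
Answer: -12860/29617 ≈ -0.43421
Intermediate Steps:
u(Y) = (-3 + Y)*(Y + Y²) (u(Y) = (Y - 3)*(Y + Y²) = (-3 + Y)*(Y + Y²))
p(o, a) = -11 + o
(p(73, u(13)) - 12922)/((7*30)*29 + 23527) = ((-11 + 73) - 12922)/((7*30)*29 + 23527) = (62 - 12922)/(210*29 + 23527) = -12860/(6090 + 23527) = -12860/29617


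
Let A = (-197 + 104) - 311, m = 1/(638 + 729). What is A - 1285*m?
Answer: -553553/1367 ≈ -404.94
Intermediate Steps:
m = 1/1367 ≈ 0.00073153
A = -404 (A = -93 - 311 = -404)
A - 1285*m = -404 - 1285*1/1367 = -404 - 1285/1367 = -553553/1367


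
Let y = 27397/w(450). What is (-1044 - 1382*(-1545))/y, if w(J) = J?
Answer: 960365700/27397 ≈ 35054.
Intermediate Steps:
y = 27397/450 ≈ 60.882
(-1044 - 1382*(-1545))/y = (-1044 - 1382*(-1545))/(27397/450) = (-1044 + 2135190)*(450/27397) = 2134146*(450/27397) = 960365700/27397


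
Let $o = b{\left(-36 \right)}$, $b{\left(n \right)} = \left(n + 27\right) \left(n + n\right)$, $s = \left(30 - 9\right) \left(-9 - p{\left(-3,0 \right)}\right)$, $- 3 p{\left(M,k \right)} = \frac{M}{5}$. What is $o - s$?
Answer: $\frac{4206}{5} \approx 841.2$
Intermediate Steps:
$p{\left(M,k \right)} = - \frac{M}{15}$ ($p{\left(M,k \right)} = - \frac{M \frac{1}{5}}{3} = - \frac{\frac{1}{5} M}{3} = - \frac{M}{15}$)
$s = - \frac{966}{5}$ ($s = \left(30 - 9\right) \left(-9 - \left(- \frac{1}{15}\right) \left(-3\right)\right) = 21 \left(-9 - \frac{1}{5}\right) = 21 \left(- \frac{46}{5}\right) = - \frac{966}{5} \approx -193.2$)
$b{\left(n \right)} = 2 n \left(27 + n\right)$ ($b{\left(n \right)} = \left(27 + n\right) 2 n = 2 n \left(27 + n\right)$)
$o = 648$ ($o = 2 \left(-36\right) \left(27 - 36\right) = 2 \left(-36\right) \left(-9\right) = 648$)
$o - s = 648 - - \frac{966}{5} = 648 + \frac{966}{5} = \frac{4206}{5}$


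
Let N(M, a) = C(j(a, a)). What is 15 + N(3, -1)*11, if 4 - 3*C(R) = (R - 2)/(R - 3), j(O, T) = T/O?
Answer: 167/6 ≈ 27.833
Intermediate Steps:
C(R) = 4/3 - (-2 + R)/(3*(-3 + R)) (C(R) = 4/3 - (R - 2)/(3*(R - 3)) = 4/3 - (-2 + R)/(3*(-3 + R)))
N(M, a) = 7/6 (N(M, a) = (-10/3 + a/a)/(-3 + a/a) = (-10/3 + 1)/(-3 + 1) = -7/3/(-2) = -½*(-7/3) = 7/6)
15 + N(3, -1)*11 = 15 + (7/6)*11 = 15 + 77/6 = 167/6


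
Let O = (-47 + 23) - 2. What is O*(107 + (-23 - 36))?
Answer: -1248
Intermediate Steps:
O = -26 (O = -24 - 2 = -26)
O*(107 + (-23 - 36)) = -26*(107 + (-23 - 36)) = -26*(107 - 59) = -26*48 = -1248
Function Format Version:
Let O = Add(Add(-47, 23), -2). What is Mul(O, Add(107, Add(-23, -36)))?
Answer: -1248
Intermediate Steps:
O = -26 (O = Add(-24, -2) = -26)
Mul(O, Add(107, Add(-23, -36))) = Mul(-26, Add(107, Add(-23, -36))) = Mul(-26, Add(107, -59)) = Mul(-26, 48) = -1248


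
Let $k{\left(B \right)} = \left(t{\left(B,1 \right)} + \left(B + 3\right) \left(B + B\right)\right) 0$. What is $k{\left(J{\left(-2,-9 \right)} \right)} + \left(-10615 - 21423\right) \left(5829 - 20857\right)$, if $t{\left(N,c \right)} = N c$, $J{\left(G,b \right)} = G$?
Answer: $481467064$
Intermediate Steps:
$k{\left(B \right)} = 0$ ($k{\left(B \right)} = \left(B 1 + \left(B + 3\right) \left(B + B\right)\right) 0 = \left(B + \left(3 + B\right) 2 B\right) 0 = \left(B + 2 B \left(3 + B\right)\right) 0 = 0$)
$k{\left(J{\left(-2,-9 \right)} \right)} + \left(-10615 - 21423\right) \left(5829 - 20857\right) = 0 + \left(-10615 - 21423\right) \left(5829 - 20857\right) = 0 - -481467064 = 0 + 481467064 = 481467064$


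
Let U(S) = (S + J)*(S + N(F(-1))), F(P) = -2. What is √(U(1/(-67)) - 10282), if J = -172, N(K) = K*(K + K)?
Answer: I*√52321773/67 ≈ 107.96*I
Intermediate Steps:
N(K) = 2*K² (N(K) = K*(2*K) = 2*K²)
U(S) = (-172 + S)*(8 + S) (U(S) = (S - 172)*(S + 2*(-2)²) = (-172 + S)*(S + 2*4) = (-172 + S)*(S + 8) = (-172 + S)*(8 + S))
√(U(1/(-67)) - 10282) = √((-1376 + (1/(-67))² - 164/(-67)) - 10282) = √((-1376 + (-1/67)² - 164*(-1/67)) - 10282) = √((-1376 + 1/4489 + 164/67) - 10282) = √(-6165875/4489 - 10282) = √(-52321773/4489) = I*√52321773/67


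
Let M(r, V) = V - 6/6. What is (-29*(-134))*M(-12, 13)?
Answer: 46632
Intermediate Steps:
M(r, V) = -1 + V (M(r, V) = V - 6*⅙ = V - 1 = -1 + V)
(-29*(-134))*M(-12, 13) = (-29*(-134))*(-1 + 13) = 3886*12 = 46632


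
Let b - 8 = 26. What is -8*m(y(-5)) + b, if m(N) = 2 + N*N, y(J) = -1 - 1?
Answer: -14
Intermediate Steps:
y(J) = -2
m(N) = 2 + N²
b = 34 (b = 8 + 26 = 34)
-8*m(y(-5)) + b = -8*(2 + (-2)²) + 34 = -8*(2 + 4) + 34 = -8*6 + 34 = -48 + 34 = -14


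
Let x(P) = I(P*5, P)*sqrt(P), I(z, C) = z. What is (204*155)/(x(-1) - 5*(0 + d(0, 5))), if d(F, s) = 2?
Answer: -12648/5 + 6324*I/5 ≈ -2529.6 + 1264.8*I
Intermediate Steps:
x(P) = 5*P**(3/2) (x(P) = (P*5)*sqrt(P) = (5*P)*sqrt(P) = 5*P**(3/2))
(204*155)/(x(-1) - 5*(0 + d(0, 5))) = (204*155)/(5*(-1)**(3/2) - 5*(0 + 2)) = 31620/(5*(-I) - 5*2) = 31620/(-5*I - 10) = 31620/(-10 - 5*I) = 31620*((-10 + 5*I)/125) = 6324*(-10 + 5*I)/25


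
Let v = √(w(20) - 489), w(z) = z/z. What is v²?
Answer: -488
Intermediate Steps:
w(z) = 1
v = 2*I*√122 (v = √(1 - 489) = √(-488) = 2*I*√122 ≈ 22.091*I)
v² = (2*I*√122)² = -488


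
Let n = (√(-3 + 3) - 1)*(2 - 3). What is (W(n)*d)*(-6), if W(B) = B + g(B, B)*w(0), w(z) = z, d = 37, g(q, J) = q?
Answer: -222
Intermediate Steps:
n = 1 (n = (√0 - 1)*(-1) = (0 - 1)*(-1) = -1*(-1) = 1)
W(B) = B (W(B) = B + B*0 = B + 0 = B)
(W(n)*d)*(-6) = (1*37)*(-6) = 37*(-6) = -222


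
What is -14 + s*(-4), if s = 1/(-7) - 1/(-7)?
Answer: -14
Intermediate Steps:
s = 0 (s = 1*(-⅐) - 1*(-⅐) = -⅐ + ⅐ = 0)
-14 + s*(-4) = -14 + 0*(-4) = -14 + 0 = -14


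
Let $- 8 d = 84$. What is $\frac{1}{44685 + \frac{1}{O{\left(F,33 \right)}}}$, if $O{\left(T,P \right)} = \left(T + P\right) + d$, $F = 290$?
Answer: $\frac{625}{27928127} \approx 2.2379 \cdot 10^{-5}$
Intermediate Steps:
$d = - \frac{21}{2}$ ($d = \left(- \frac{1}{8}\right) 84 = - \frac{21}{2} \approx -10.5$)
$O{\left(T,P \right)} = - \frac{21}{2} + P + T$ ($O{\left(T,P \right)} = \left(T + P\right) - \frac{21}{2} = \left(P + T\right) - \frac{21}{2} = - \frac{21}{2} + P + T$)
$\frac{1}{44685 + \frac{1}{O{\left(F,33 \right)}}} = \frac{1}{44685 + \frac{1}{- \frac{21}{2} + 33 + 290}} = \frac{1}{44685 + \frac{1}{\frac{625}{2}}} = \frac{1}{44685 + \frac{2}{625}} = \frac{1}{\frac{27928127}{625}} = \frac{625}{27928127}$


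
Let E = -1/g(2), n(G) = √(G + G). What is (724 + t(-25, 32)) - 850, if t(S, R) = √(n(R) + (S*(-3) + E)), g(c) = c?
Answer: -126 + √330/2 ≈ -116.92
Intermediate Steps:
n(G) = √2*√G (n(G) = √(2*G) = √2*√G)
E = -½ (E = -1/2 = -1*½ = -½ ≈ -0.50000)
t(S, R) = √(-½ - 3*S + √2*√R) (t(S, R) = √(√2*√R + (S*(-3) - ½)) = √(√2*√R + (-3*S - ½)) = √(√2*√R + (-½ - 3*S)) = √(-½ - 3*S + √2*√R))
(724 + t(-25, 32)) - 850 = (724 + √(-2 - 12*(-25) + 4*√2*√32)/2) - 850 = (724 + √(-2 + 300 + 4*√2*(4*√2))/2) - 850 = (724 + √(-2 + 300 + 32)/2) - 850 = (724 + √330/2) - 850 = -126 + √330/2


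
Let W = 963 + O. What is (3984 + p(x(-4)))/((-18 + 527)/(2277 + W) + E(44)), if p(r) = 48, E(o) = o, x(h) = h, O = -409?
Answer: 1268288/13897 ≈ 91.263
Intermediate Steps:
W = 554 (W = 963 - 409 = 554)
(3984 + p(x(-4)))/((-18 + 527)/(2277 + W) + E(44)) = (3984 + 48)/((-18 + 527)/(2277 + 554) + 44) = 4032/(509/2831 + 44) = 4032/(125073/2831) = 4032*(2831/125073) = 1268288/13897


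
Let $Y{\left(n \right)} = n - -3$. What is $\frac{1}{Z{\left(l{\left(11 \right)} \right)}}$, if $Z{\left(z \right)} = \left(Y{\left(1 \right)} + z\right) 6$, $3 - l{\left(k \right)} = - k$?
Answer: $\frac{1}{108} \approx 0.0092593$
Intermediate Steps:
$Y{\left(n \right)} = 3 + n$ ($Y{\left(n \right)} = n + 3 = 3 + n$)
$l{\left(k \right)} = 3 + k$ ($l{\left(k \right)} = 3 - - k = 3 + k$)
$Z{\left(z \right)} = 24 + 6 z$ ($Z{\left(z \right)} = \left(\left(3 + 1\right) + z\right) 6 = \left(4 + z\right) 6 = 24 + 6 z$)
$\frac{1}{Z{\left(l{\left(11 \right)} \right)}} = \frac{1}{24 + 6 \left(3 + 11\right)} = \frac{1}{24 + 6 \cdot 14} = \frac{1}{24 + 84} = \frac{1}{108}$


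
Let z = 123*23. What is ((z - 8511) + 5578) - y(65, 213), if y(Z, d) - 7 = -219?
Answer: 108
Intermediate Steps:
z = 2829
y(Z, d) = -212 (y(Z, d) = 7 - 219 = -212)
((z - 8511) + 5578) - y(65, 213) = ((2829 - 8511) + 5578) - 1*(-212) = (-5682 + 5578) + 212 = -104 + 212 = 108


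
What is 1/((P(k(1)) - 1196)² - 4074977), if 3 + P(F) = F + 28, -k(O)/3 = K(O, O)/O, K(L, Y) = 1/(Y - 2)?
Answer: -1/2710753 ≈ -3.6890e-7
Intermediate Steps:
K(L, Y) = 1/(-2 + Y)
k(O) = -3/(O*(-2 + O)) (k(O) = -3/((-2 + O)*O) = -3/(O*(-2 + O)))
P(F) = 25 + F (P(F) = -3 + (F + 28) = -3 + (28 + F) = 25 + F)
1/((P(k(1)) - 1196)² - 4074977) = 1/(((25 - 3/(1*(-2 + 1))) - 1196)² - 4074977) = 1/(((25 - 3*1/(-1)) - 1196)² - 4074977) = 1/(((25 - 3*1*(-1)) - 1196)² - 4074977) = 1/(((25 + 3) - 1196)² - 4074977) = 1/((28 - 1196)² - 4074977) = 1/((-1168)² - 4074977) = 1/(1364224 - 4074977) = 1/(-2710753) = -1/2710753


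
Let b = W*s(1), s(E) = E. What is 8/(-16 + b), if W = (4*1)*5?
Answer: 2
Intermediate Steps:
W = 20 (W = 4*5 = 20)
b = 20 (b = 20*1 = 20)
8/(-16 + b) = 8/(-16 + 20) = 8/4 = (1/4)*8 = 2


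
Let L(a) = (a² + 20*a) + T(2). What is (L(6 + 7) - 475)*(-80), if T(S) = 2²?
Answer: 3360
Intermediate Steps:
T(S) = 4
L(a) = 4 + a² + 20*a (L(a) = (a² + 20*a) + 4 = 4 + a² + 20*a)
(L(6 + 7) - 475)*(-80) = ((4 + (6 + 7)² + 20*(6 + 7)) - 475)*(-80) = ((4 + 13² + 20*13) - 475)*(-80) = ((4 + 169 + 260) - 475)*(-80) = (433 - 475)*(-80) = -42*(-80) = 3360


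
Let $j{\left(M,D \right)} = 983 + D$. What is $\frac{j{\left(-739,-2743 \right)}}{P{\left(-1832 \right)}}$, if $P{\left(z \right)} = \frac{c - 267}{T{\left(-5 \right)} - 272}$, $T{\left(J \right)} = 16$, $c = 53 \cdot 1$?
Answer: $- \frac{225280}{107} \approx -2105.4$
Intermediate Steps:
$c = 53$
$P{\left(z \right)} = \frac{107}{128}$ ($P{\left(z \right)} = \frac{53 - 267}{16 - 272} = - \frac{214}{-256} = \left(-214\right) \left(- \frac{1}{256}\right) = \frac{107}{128}$)
$\frac{j{\left(-739,-2743 \right)}}{P{\left(-1832 \right)}} = \frac{983 - 2743}{\frac{107}{128}} = \left(-1760\right) \frac{128}{107} = - \frac{225280}{107}$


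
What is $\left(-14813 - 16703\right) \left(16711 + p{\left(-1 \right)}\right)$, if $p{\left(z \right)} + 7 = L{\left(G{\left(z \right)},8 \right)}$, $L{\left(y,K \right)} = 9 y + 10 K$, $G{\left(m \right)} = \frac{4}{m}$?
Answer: $-527829968$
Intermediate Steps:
$p{\left(z \right)} = 73 + \frac{36}{z}$ ($p{\left(z \right)} = -7 + \left(9 \frac{4}{z} + 10 \cdot 8\right) = -7 + \left(\frac{36}{z} + 80\right) = -7 + \left(80 + \frac{36}{z}\right) = 73 + \frac{36}{z}$)
$\left(-14813 - 16703\right) \left(16711 + p{\left(-1 \right)}\right) = \left(-14813 - 16703\right) \left(16711 + \left(73 + \frac{36}{-1}\right)\right) = - 31516 \left(16711 + \left(73 + 36 \left(-1\right)\right)\right) = - 31516 \left(16711 + \left(73 - 36\right)\right) = - 31516 \left(16711 + 37\right) = \left(-31516\right) 16748 = -527829968$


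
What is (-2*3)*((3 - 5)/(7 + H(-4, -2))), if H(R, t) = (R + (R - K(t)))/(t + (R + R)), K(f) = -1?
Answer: 120/77 ≈ 1.5584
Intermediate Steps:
H(R, t) = (1 + 2*R)/(t + 2*R) (H(R, t) = (R + (R - 1*(-1)))/(t + (R + R)) = (R + (R + 1))/(t + 2*R) = (R + (1 + R))/(t + 2*R) = (1 + 2*R)/(t + 2*R))
(-2*3)*((3 - 5)/(7 + H(-4, -2))) = (-2*3)*((3 - 5)/(7 + (1 + 2*(-4))/(-2 + 2*(-4)))) = -(-12)/(7 + (1 - 8)/(-2 - 8)) = -(-12)/(7 - 7/(-10)) = -(-12)/(7 - 1/10*(-7)) = -(-12)/(7 + 7/10) = -(-12)/77/10 = -(-12)*10/77 = -6*(-20/77) = 120/77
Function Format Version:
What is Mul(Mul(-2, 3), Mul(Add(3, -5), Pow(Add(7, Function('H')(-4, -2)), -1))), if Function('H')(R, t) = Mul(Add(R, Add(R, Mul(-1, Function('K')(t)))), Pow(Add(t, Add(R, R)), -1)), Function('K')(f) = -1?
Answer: Rational(120, 77) ≈ 1.5584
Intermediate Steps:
Function('H')(R, t) = Mul(Pow(Add(t, Mul(2, R)), -1), Add(1, Mul(2, R))) (Function('H')(R, t) = Mul(Add(R, Add(R, Mul(-1, -1))), Pow(Add(t, Add(R, R)), -1)) = Mul(Add(R, Add(R, 1)), Pow(Add(t, Mul(2, R)), -1)) = Mul(Add(R, Add(1, R)), Pow(Add(t, Mul(2, R)), -1)) = Mul(Add(1, Mul(2, R)), Pow(Add(t, Mul(2, R)), -1)) = Mul(Pow(Add(t, Mul(2, R)), -1), Add(1, Mul(2, R))))
Mul(Mul(-2, 3), Mul(Add(3, -5), Pow(Add(7, Function('H')(-4, -2)), -1))) = Mul(Mul(-2, 3), Mul(Add(3, -5), Pow(Add(7, Mul(Pow(Add(-2, Mul(2, -4)), -1), Add(1, Mul(2, -4)))), -1))) = Mul(-6, Mul(-2, Pow(Add(7, Mul(Pow(Add(-2, -8), -1), Add(1, -8))), -1))) = Mul(-6, Mul(-2, Pow(Add(7, Mul(Pow(-10, -1), -7)), -1))) = Mul(-6, Mul(-2, Pow(Add(7, Mul(Rational(-1, 10), -7)), -1))) = Mul(-6, Mul(-2, Pow(Add(7, Rational(7, 10)), -1))) = Mul(-6, Mul(-2, Pow(Rational(77, 10), -1))) = Mul(-6, Mul(-2, Rational(10, 77))) = Mul(-6, Rational(-20, 77)) = Rational(120, 77)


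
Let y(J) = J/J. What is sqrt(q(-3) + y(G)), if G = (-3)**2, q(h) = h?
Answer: I*sqrt(2) ≈ 1.4142*I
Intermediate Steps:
G = 9
y(J) = 1
sqrt(q(-3) + y(G)) = sqrt(-3 + 1) = sqrt(-2) = I*sqrt(2)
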